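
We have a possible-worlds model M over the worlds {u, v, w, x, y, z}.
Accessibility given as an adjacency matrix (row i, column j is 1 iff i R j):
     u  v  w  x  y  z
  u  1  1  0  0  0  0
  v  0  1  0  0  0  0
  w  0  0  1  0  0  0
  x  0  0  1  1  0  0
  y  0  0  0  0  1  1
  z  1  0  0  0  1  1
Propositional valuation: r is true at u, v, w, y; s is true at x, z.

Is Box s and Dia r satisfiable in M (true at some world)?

Recall that Box ψ holds at a world iff ψ holds at every accessible world, and Dia ψ holds iff ψ holds at some accessible world.
Let φ = Box s and Dia r. Evaluate φ at each world:
  u (successors {u, v}): φ is false.
  v (successors {v}): φ is false.
  w (successors {w}): φ is false.
  x (successors {w, x}): φ is false.
  y (successors {y, z}): φ is false.
  z (successors {u, y, z}): φ is false.
For instance, at z:
  At z: Box s is false, Dia r is true, so Box s and Dia r is false.
    At z: Box s requires s at every successor {u, y, z}.
      s fails at u, so Box s is false at z.
    At z: Dia r requires r at some successor in {u, y, z}.
      r holds at u, so Dia r is true at z.

No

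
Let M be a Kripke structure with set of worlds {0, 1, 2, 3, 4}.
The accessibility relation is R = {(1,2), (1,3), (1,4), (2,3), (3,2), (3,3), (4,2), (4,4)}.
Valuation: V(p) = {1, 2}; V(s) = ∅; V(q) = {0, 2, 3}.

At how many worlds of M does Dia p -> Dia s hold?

2

Let φ = Dia p -> Dia s. Evaluate φ at each world:
  0 (successors ∅): φ is true.
  1 (successors {2, 3, 4}): φ is false.
  2 (successors {3}): φ is true.
  3 (successors {2, 3}): φ is false.
  4 (successors {2, 4}): φ is false.
For instance, at 3:
  At 3: Dia p is true, Dia s is false, so Dia p -> Dia s is false.
    At 3: Dia p requires p at some successor in {2, 3}.
      p holds at 2, so Dia p is true at 3.
    At 3: Dia s requires s at some successor in {2, 3}.
      At 2: s is false.
      At 3: s is false.
    So Dia s is false at 3.
Satisfying worlds: {0, 2}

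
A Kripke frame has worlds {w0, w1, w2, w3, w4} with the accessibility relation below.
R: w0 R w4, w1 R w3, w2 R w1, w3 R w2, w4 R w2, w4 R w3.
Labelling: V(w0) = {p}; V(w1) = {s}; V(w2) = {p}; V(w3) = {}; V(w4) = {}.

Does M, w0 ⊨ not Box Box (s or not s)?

No

Recall that Box ψ holds at a world iff ψ holds at every accessible world, and Dia ψ holds iff ψ holds at some accessible world.
At w0: Box Box (s or not s) is true, so not Box Box (s or not s) is false.
  At w0: Box Box (s or not s) requires Box (s or not s) at every successor {w4}.
      At w4: Box (s or not s) requires s or not s at every successor {w2, w3}.
        At w2: s or not s is true.
        At w3: s or not s is true.
      So Box (s or not s) is true at w4.
  So Box Box (s or not s) is true at w0.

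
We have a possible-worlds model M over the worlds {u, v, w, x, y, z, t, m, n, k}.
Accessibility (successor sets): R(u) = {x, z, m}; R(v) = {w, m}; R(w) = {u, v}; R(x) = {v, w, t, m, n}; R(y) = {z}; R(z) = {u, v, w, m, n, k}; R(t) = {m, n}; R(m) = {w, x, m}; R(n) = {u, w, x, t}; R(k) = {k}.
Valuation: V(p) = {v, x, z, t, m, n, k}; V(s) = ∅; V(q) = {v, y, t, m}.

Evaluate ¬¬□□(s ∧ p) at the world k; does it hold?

No

Recall that □ψ holds at a world iff ψ holds at every accessible world, and ◇ψ holds iff ψ holds at some accessible world.
At k: ¬□□(s ∧ p) is true, so ¬¬□□(s ∧ p) is false.
  At k: □□(s ∧ p) is false, so ¬□□(s ∧ p) is true.
    At k: □□(s ∧ p) requires □(s ∧ p) at every successor {k}.
      □(s ∧ p) fails at k, so □□(s ∧ p) is false at k.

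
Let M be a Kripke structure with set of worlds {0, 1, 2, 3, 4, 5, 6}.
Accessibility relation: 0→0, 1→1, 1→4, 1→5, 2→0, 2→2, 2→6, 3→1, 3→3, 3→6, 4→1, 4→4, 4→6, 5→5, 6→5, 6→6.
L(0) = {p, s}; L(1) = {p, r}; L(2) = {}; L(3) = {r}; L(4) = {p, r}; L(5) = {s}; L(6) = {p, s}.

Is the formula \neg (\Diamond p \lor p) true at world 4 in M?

No

At 4: \Diamond p \lor p is true, so \neg (\Diamond p \lor p) is false.
  At 4: \Diamond p is true, p is true, so \Diamond p \lor p is true.
    At 4: \Diamond p requires p at some successor in {1, 4, 6}.
      p holds at 1, so \Diamond p is true at 4.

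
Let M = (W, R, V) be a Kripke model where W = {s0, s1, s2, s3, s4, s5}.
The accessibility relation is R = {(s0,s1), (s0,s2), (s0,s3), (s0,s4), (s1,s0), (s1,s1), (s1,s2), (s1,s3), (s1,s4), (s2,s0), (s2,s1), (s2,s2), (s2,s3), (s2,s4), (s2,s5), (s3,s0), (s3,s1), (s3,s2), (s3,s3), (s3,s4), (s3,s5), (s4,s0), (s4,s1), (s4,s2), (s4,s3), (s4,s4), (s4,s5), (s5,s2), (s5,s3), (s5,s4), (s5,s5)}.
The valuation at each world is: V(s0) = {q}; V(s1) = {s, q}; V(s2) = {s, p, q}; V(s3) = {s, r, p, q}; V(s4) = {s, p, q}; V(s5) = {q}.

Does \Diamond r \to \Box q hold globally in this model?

Let φ = \Diamond r \to \Box q. Evaluate φ at each world:
  s0 (successors {s1, s2, s3, s4}): φ is true.
  s1 (successors {s0, s1, s2, s3, s4}): φ is true.
  s2 (successors {s0, s1, s2, s3, s4, s5}): φ is true.
  s3 (successors {s0, s1, s2, s3, s4, s5}): φ is true.
  s4 (successors {s0, s1, s2, s3, s4, s5}): φ is true.
  s5 (successors {s2, s3, s4, s5}): φ is true.
For instance, at s4:
  At s4: \Diamond r is true, \Box q is true, so \Diamond r \to \Box q is true.
    At s4: \Diamond r requires r at some successor in {s0, s1, s2, s3, s4, s5}.
      r holds at s3, so \Diamond r is true at s4.
    At s4: \Box q requires q at every successor {s0, s1, s2, s3, s4, s5}.
      At s0: q is true.
      At s1: q is true.
      At s2: q is true.
      At s3: q is true.
      At s4: q is true.
      At s5: q is true.
    So \Box q is true at s4.

Yes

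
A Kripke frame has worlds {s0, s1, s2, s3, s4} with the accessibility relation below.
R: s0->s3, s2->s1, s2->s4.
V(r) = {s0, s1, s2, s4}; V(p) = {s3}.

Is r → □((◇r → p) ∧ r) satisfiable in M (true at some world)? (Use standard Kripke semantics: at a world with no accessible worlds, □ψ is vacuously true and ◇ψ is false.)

Let φ = r → □((◇r → p) ∧ r). Evaluate φ at each world:
  s0 (successors {s3}): φ is false.
  s1 (successors ∅): φ is true.
  s2 (successors {s1, s4}): φ is true.
  s3 (successors ∅): φ is true.
  s4 (successors ∅): φ is true.
Detail at s1 (witness):
  At s1: r is true, □((◇r → p) ∧ r) is true, so r → □((◇r → p) ∧ r) is true.
    At s1: no accessible worlds, so □((◇r → p) ∧ r) holds vacuously.

Yes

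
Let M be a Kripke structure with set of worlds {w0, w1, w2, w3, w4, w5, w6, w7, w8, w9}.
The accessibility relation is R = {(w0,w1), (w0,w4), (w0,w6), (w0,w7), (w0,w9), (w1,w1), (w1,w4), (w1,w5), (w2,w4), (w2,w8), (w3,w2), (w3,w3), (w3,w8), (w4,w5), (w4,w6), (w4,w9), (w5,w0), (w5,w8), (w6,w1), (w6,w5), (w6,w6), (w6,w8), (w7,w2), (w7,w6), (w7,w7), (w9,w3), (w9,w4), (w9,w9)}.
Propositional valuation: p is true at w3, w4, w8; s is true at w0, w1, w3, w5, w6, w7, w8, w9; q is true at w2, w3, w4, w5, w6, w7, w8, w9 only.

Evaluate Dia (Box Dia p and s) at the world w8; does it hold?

No

Recall that Box ψ holds at a world iff ψ holds at every accessible world, and Dia ψ holds iff ψ holds at some accessible world.
At w8: no accessible worlds, so Dia (Box Dia p and s) is false.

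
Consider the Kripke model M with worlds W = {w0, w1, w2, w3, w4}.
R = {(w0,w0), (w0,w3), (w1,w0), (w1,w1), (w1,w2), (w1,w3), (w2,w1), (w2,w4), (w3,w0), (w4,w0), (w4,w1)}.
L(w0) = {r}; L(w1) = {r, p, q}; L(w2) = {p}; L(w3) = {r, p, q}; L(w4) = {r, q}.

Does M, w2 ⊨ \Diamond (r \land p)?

Yes

Recall that \Diamond ψ holds at a world iff ψ holds at some accessible world.
At w2: \Diamond (r \land p) requires r \land p at some successor in {w1, w4}.
  r \land p holds at w1, so \Diamond (r \land p) is true at w2.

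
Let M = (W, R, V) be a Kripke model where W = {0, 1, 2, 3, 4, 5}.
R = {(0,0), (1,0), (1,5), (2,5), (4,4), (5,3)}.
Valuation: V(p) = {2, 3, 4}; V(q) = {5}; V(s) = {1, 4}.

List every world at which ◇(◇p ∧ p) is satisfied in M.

Let φ = ◇(◇p ∧ p). Evaluate φ at each world:
  0 (successors {0}): φ is false.
  1 (successors {0, 5}): φ is false.
  2 (successors {5}): φ is false.
  3 (successors ∅): φ is false.
  4 (successors {4}): φ is true.
  5 (successors {3}): φ is false.
For instance, at 0:
  At 0: ◇(◇p ∧ p) requires ◇p ∧ p at some successor in {0}.
    At 0: ◇p ∧ p is false.
  So ◇(◇p ∧ p) is false at 0.
Satisfying worlds: {4}

4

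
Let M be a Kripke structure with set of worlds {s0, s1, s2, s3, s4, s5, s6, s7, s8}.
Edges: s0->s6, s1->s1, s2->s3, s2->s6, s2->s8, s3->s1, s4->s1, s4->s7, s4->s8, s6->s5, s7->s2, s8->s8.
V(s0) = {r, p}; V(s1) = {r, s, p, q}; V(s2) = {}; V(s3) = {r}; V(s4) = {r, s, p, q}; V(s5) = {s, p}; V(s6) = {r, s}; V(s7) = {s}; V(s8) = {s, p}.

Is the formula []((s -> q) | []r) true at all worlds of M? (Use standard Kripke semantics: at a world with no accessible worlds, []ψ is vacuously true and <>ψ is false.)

No

Let φ = []((s -> q) | []r). Evaluate φ at each world:
  s0 (successors {s6}): φ is false.
  s1 (successors {s1}): φ is true.
  s2 (successors {s3, s6, s8}): φ is false.
  s3 (successors {s1}): φ is true.
  s4 (successors {s1, s7, s8}): φ is false.
  s5 (successors ∅): φ is true.
  s6 (successors {s5}): φ is true.
  s7 (successors {s2}): φ is true.
  s8 (successors {s8}): φ is false.
Detail at s0 (counterexample):
  At s0: []((s -> q) | []r) requires (s -> q) | []r at every successor {s6}.
    (s -> q) | []r fails at s6, so []((s -> q) | []r) is false at s0.
      At s6: s -> q is false, []r is false, so (s -> q) | []r is false.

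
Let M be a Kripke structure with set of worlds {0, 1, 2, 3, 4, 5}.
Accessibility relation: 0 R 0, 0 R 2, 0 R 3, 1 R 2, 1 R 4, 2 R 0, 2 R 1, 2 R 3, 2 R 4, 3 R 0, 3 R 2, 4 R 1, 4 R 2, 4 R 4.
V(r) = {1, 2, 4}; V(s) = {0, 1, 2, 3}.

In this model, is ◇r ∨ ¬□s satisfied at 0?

At 0: ◇r is true, ¬□s is false, so ◇r ∨ ¬□s is true.
  At 0: ◇r requires r at some successor in {0, 2, 3}.
    r holds at 2, so ◇r is true at 0.
  At 0: □s is true, so ¬□s is false.
    At 0: □s requires s at every successor {0, 2, 3}.
      At 0: s is true.
      At 2: s is true.
      At 3: s is true.
    So □s is true at 0.

Yes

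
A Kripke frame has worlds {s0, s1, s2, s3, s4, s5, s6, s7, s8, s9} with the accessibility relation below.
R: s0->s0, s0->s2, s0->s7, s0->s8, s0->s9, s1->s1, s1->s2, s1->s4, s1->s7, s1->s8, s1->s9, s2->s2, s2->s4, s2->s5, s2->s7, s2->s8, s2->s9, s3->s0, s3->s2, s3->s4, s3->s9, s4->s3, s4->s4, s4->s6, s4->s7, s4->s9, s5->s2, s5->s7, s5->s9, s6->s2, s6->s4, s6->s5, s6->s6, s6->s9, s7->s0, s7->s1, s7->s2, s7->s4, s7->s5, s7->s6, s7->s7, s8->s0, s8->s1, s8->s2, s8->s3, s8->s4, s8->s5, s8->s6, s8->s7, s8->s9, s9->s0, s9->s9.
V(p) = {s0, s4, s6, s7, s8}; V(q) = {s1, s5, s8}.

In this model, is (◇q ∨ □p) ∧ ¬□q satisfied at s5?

At s5: ◇q ∨ □p is false, ¬□q is true, so (◇q ∨ □p) ∧ ¬□q is false.
  At s5: ◇q is false, □p is false, so ◇q ∨ □p is false.
    At s5: ◇q requires q at some successor in {s2, s7, s9}.
      At s2: q is false.
      At s7: q is false.
      At s9: q is false.
    So ◇q is false at s5.
    At s5: □p requires p at every successor {s2, s7, s9}.
      p fails at s2, so □p is false at s5.
  At s5: □q is false, so ¬□q is true.
    At s5: □q requires q at every successor {s2, s7, s9}.
      q fails at s2, so □q is false at s5.

No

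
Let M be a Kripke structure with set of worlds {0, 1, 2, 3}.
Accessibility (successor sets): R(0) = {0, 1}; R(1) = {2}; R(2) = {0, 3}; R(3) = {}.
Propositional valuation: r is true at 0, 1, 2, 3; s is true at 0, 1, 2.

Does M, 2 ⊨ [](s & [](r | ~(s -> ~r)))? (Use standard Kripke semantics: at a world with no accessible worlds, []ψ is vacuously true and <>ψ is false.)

No

At 2: [](s & [](r | ~(s -> ~r))) requires s & [](r | ~(s -> ~r)) at every successor {0, 3}.
  s & [](r | ~(s -> ~r)) fails at 3, so [](s & [](r | ~(s -> ~r))) is false at 2.
    At 3: s is false, [](r | ~(s -> ~r)) is true, so s & [](r | ~(s -> ~r)) is false.
      At 3: no accessible worlds, so [](r | ~(s -> ~r)) holds vacuously.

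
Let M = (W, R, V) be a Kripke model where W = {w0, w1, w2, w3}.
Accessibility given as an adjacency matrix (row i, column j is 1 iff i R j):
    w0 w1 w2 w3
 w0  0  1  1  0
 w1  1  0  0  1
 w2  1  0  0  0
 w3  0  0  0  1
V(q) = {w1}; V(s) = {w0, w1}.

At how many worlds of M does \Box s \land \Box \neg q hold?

Let φ = \Box s \land \Box \neg q. Evaluate φ at each world:
  w0 (successors {w1, w2}): φ is false.
  w1 (successors {w0, w3}): φ is false.
  w2 (successors {w0}): φ is true.
  w3 (successors {w3}): φ is false.
For instance, at w2:
  At w2: \Box s is true, \Box \neg q is true, so \Box s \land \Box \neg q is true.
    At w2: \Box s requires s at every successor {w0}.
      At w0: s is true.
    So \Box s is true at w2.
    At w2: \Box \neg q requires \neg q at every successor {w0}.
      At w0: \neg q is true.
    So \Box \neg q is true at w2.
Satisfying worlds: {w2}

1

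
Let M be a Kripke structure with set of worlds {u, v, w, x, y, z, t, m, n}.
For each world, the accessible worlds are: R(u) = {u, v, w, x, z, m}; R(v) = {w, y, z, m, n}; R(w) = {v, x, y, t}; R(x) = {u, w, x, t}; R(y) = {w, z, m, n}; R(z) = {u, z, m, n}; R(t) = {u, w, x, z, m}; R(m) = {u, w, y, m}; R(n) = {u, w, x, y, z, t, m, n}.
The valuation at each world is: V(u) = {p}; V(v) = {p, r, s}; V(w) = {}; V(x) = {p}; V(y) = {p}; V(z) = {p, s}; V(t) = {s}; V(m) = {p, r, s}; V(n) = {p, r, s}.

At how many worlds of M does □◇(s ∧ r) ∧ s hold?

3

Let φ = □◇(s ∧ r) ∧ s. Evaluate φ at each world:
  u (successors {u, v, w, x, z, m}): φ is false.
  v (successors {w, y, z, m, n}): φ is true.
  w (successors {v, x, y, t}): φ is false.
  x (successors {u, w, x, t}): φ is false.
  y (successors {w, z, m, n}): φ is false.
  z (successors {u, z, m, n}): φ is true.
  t (successors {u, w, x, z, m}): φ is false.
  m (successors {u, w, y, m}): φ is true.
  n (successors {u, w, x, y, z, t, m, n}): φ is false.
For instance, at u:
  At u: □◇(s ∧ r) is false, s is false, so □◇(s ∧ r) ∧ s is false.
    At u: □◇(s ∧ r) requires ◇(s ∧ r) at every successor {u, v, w, x, z, m}.
      ◇(s ∧ r) fails at x, so □◇(s ∧ r) is false at u.
Satisfying worlds: {v, z, m}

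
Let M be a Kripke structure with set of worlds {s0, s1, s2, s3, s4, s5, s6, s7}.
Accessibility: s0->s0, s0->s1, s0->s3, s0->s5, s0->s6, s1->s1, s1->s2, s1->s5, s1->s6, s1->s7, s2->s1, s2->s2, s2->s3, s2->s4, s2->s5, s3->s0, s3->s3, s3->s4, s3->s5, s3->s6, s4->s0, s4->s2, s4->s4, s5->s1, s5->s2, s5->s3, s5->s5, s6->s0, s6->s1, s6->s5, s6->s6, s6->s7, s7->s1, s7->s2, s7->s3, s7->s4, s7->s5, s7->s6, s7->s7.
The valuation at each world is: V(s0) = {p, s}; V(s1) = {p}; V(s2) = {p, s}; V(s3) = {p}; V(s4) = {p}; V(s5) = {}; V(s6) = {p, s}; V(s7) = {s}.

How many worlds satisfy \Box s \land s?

0

Let φ = \Box s \land s. Evaluate φ at each world:
  s0 (successors {s0, s1, s3, s5, s6}): φ is false.
  s1 (successors {s1, s2, s5, s6, s7}): φ is false.
  s2 (successors {s1, s2, s3, s4, s5}): φ is false.
  s3 (successors {s0, s3, s4, s5, s6}): φ is false.
  s4 (successors {s0, s2, s4}): φ is false.
  s5 (successors {s1, s2, s3, s5}): φ is false.
  s6 (successors {s0, s1, s5, s6, s7}): φ is false.
  s7 (successors {s1, s2, s3, s4, s5, s6, s7}): φ is false.
For instance, at s1:
  At s1: \Box s is false, s is false, so \Box s \land s is false.
    At s1: \Box s requires s at every successor {s1, s2, s5, s6, s7}.
      s fails at s1, so \Box s is false at s1.
Satisfying worlds: none.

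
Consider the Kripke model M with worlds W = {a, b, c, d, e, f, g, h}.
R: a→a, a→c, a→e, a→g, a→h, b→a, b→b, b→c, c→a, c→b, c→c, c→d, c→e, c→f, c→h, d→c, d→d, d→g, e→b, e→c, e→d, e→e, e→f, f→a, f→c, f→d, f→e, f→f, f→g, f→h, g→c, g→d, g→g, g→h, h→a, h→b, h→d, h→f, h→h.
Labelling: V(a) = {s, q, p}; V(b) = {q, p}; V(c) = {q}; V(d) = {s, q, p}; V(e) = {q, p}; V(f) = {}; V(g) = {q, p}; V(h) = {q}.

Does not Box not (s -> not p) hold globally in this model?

Yes

Let φ = not Box not (s -> not p). Evaluate φ at each world:
  a (successors {a, c, e, g, h}): φ is true.
  b (successors {a, b, c}): φ is true.
  c (successors {a, b, c, d, e, f, h}): φ is true.
  d (successors {c, d, g}): φ is true.
  e (successors {b, c, d, e, f}): φ is true.
  f (successors {a, c, d, e, f, g, h}): φ is true.
  g (successors {c, d, g, h}): φ is true.
  h (successors {a, b, d, f, h}): φ is true.
For instance, at c:
  At c: Box not (s -> not p) is false, so not Box not (s -> not p) is true.
    At c: Box not (s -> not p) requires not (s -> not p) at every successor {a, b, c, d, e, f, h}.
      not (s -> not p) fails at b, so Box not (s -> not p) is false at c.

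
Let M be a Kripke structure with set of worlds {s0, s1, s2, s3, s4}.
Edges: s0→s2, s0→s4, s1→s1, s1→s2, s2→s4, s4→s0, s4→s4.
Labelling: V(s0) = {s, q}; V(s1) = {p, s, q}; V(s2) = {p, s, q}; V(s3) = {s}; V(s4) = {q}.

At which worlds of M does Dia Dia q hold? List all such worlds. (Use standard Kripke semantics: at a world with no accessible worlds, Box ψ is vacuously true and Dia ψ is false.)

s0, s1, s2, s4

Let φ = Dia Dia q. Evaluate φ at each world:
  s0 (successors {s2, s4}): φ is true.
  s1 (successors {s1, s2}): φ is true.
  s2 (successors {s4}): φ is true.
  s3 (successors ∅): φ is false.
  s4 (successors {s0, s4}): φ is true.
For instance, at s4:
  At s4: Dia Dia q requires Dia q at some successor in {s0, s4}.
    Dia q holds at s0, so Dia Dia q is true at s4.
      At s0: Dia q requires q at some successor in {s2, s4}.
        q holds at s2, so Dia q is true at s0.
Satisfying worlds: {s0, s1, s2, s4}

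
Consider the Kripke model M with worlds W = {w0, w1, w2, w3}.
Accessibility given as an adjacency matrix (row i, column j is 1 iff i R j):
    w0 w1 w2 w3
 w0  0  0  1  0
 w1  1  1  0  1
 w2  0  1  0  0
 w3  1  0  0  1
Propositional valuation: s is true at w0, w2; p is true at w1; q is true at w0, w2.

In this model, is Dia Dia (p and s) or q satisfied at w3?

No

At w3: Dia Dia (p and s) is false, q is false, so Dia Dia (p and s) or q is false.
  At w3: Dia Dia (p and s) requires Dia (p and s) at some successor in {w0, w3}.
    At w0: Dia (p and s) is false.
    At w3: Dia (p and s) is false.
  So Dia Dia (p and s) is false at w3.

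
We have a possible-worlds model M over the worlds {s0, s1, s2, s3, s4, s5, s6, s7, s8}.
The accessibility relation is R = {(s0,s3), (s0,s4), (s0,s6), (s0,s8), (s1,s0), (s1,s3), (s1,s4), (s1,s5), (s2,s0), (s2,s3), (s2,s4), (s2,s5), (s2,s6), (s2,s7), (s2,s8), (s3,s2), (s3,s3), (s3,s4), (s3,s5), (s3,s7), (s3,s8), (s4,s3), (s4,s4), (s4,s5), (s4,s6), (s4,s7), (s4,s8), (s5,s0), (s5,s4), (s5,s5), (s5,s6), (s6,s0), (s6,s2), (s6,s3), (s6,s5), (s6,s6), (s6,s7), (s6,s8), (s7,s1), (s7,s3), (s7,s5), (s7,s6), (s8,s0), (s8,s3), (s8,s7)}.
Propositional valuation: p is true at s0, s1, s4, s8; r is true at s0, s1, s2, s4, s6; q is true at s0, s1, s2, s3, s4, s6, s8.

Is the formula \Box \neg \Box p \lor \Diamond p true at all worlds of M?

Yes

Let φ = \Box \neg \Box p \lor \Diamond p. Evaluate φ at each world:
  s0 (successors {s3, s4, s6, s8}): φ is true.
  s1 (successors {s0, s3, s4, s5}): φ is true.
  s2 (successors {s0, s3, s4, s5, s6, s7, s8}): φ is true.
  s3 (successors {s2, s3, s4, s5, s7, s8}): φ is true.
  s4 (successors {s3, s4, s5, s6, s7, s8}): φ is true.
  s5 (successors {s0, s4, s5, s6}): φ is true.
  s6 (successors {s0, s2, s3, s5, s6, s7, s8}): φ is true.
  s7 (successors {s1, s3, s5, s6}): φ is true.
  s8 (successors {s0, s3, s7}): φ is true.
For instance, at s4:
  At s4: \Box \neg \Box p is true, \Diamond p is true, so \Box \neg \Box p \lor \Diamond p is true.
    At s4: \Box \neg \Box p requires \neg \Box p at every successor {s3, s4, s5, s6, s7, s8}.
      At s3: \neg \Box p is true.
      At s4: \neg \Box p is true.
      At s5: \neg \Box p is true.
      At s6: \neg \Box p is true.
      At s7: \neg \Box p is true.
      At s8: \neg \Box p is true.
    So \Box \neg \Box p is true at s4.
    At s4: \Diamond p requires p at some successor in {s3, s4, s5, s6, s7, s8}.
      p holds at s4, so \Diamond p is true at s4.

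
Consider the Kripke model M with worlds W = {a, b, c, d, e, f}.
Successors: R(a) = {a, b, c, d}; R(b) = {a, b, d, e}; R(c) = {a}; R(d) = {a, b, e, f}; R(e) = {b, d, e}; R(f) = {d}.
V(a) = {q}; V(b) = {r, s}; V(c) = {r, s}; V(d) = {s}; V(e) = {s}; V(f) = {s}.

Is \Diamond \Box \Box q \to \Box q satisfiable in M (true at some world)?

Yes

Recall that \Box ψ holds at a world iff ψ holds at every accessible world, and \Diamond ψ holds iff ψ holds at some accessible world.
Let φ = \Diamond \Box \Box q \to \Box q. Evaluate φ at each world:
  a (successors {a, b, c, d}): φ is true.
  b (successors {a, b, d, e}): φ is true.
  c (successors {a}): φ is true.
  d (successors {a, b, e, f}): φ is true.
  e (successors {b, d, e}): φ is true.
  f (successors {d}): φ is true.
Detail at a (witness):
  At a: \Diamond \Box \Box q is false, \Box q is false, so \Diamond \Box \Box q \to \Box q is true.
    At a: \Diamond \Box \Box q requires \Box \Box q at some successor in {a, b, c, d}.
      At a: \Box \Box q is false.
      At b: \Box \Box q is false.
      At c: \Box \Box q is false.
      At d: \Box \Box q is false.
    So \Diamond \Box \Box q is false at a.
    At a: \Box q requires q at every successor {a, b, c, d}.
      q fails at b, so \Box q is false at a.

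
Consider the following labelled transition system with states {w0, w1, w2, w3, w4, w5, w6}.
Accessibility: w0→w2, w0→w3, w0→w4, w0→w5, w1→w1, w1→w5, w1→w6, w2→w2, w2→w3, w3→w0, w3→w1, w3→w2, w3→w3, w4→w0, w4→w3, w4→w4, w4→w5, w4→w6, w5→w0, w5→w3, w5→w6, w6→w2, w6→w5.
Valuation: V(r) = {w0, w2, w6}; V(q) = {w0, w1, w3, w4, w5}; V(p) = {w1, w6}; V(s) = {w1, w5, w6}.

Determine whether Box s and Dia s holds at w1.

Yes

Recall that Box ψ holds at a world iff ψ holds at every accessible world, and Dia ψ holds iff ψ holds at some accessible world.
At w1: Box s is true, Dia s is true, so Box s and Dia s is true.
  At w1: Box s requires s at every successor {w1, w5, w6}.
    At w1: s is true.
    At w5: s is true.
    At w6: s is true.
  So Box s is true at w1.
  At w1: Dia s requires s at some successor in {w1, w5, w6}.
    s holds at w1, so Dia s is true at w1.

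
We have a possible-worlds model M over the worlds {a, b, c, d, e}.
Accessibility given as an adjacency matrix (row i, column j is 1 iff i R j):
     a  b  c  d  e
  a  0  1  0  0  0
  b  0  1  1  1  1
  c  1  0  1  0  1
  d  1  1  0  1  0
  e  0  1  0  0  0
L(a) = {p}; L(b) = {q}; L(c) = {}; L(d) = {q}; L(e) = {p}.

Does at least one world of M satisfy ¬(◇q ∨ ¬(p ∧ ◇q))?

Let φ = ¬(◇q ∨ ¬(p ∧ ◇q)). Evaluate φ at each world:
  a (successors {b}): φ is false.
  b (successors {b, c, d, e}): φ is false.
  c (successors {a, c, e}): φ is false.
  d (successors {a, b, d}): φ is false.
  e (successors {b}): φ is false.
For instance, at e:
  At e: ◇q ∨ ¬(p ∧ ◇q) is true, so ¬(◇q ∨ ¬(p ∧ ◇q)) is false.
    At e: ◇q is true, ¬(p ∧ ◇q) is false, so ◇q ∨ ¬(p ∧ ◇q) is true.
      At e: ◇q requires q at some successor in {b}.
        q holds at b, so ◇q is true at e.
      At e: p ∧ ◇q is true, so ¬(p ∧ ◇q) is false.

No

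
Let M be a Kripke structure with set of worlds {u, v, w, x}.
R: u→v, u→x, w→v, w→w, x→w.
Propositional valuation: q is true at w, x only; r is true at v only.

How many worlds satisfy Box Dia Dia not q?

Let φ = Box Dia Dia not q. Evaluate φ at each world:
  u (successors {v, x}): φ is false.
  v (successors ∅): φ is true.
  w (successors {v, w}): φ is false.
  x (successors {w}): φ is true.
For instance, at w:
  At w: Box Dia Dia not q requires Dia Dia not q at every successor {v, w}.
    Dia Dia not q fails at v, so Box Dia Dia not q is false at w.
      At v: no accessible worlds, so Dia Dia not q is false.
Satisfying worlds: {v, x}

2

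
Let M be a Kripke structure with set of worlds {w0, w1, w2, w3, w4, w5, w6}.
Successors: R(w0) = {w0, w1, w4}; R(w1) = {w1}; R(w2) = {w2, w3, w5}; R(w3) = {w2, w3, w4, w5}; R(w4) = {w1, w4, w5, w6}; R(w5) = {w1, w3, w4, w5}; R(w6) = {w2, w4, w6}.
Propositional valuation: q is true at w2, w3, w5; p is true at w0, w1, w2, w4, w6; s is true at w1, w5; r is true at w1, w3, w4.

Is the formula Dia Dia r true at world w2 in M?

Yes

At w2: Dia Dia r requires Dia r at some successor in {w2, w3, w5}.
  Dia r holds at w2, so Dia Dia r is true at w2.
    At w2: Dia r requires r at some successor in {w2, w3, w5}.
      r holds at w3, so Dia r is true at w2.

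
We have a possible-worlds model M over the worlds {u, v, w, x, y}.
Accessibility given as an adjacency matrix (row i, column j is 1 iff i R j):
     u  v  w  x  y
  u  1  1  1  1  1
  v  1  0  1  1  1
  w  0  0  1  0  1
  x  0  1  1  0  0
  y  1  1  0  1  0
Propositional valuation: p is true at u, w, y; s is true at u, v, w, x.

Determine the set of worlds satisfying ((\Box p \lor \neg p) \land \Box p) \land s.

w

Recall that \Box ψ holds at a world iff ψ holds at every accessible world, and \Diamond ψ holds iff ψ holds at some accessible world.
Let φ = ((\Box p \lor \neg p) \land \Box p) \land s. Evaluate φ at each world:
  u (successors {u, v, w, x, y}): φ is false.
  v (successors {u, w, x, y}): φ is false.
  w (successors {w, y}): φ is true.
  x (successors {v, w}): φ is false.
  y (successors {u, v, x}): φ is false.
For instance, at v:
  At v: (\Box p \lor \neg p) \land \Box p is false, s is true, so ((\Box p \lor \neg p) \land \Box p) \land s is false.
    At v: \Box p \lor \neg p is true, \Box p is false, so (\Box p \lor \neg p) \land \Box p is false.
      At v: \Box p is false, \neg p is true, so \Box p \lor \neg p is true.
      At v: \Box p requires p at every successor {u, w, x, y}.
        p fails at x, so \Box p is false at v.
Satisfying worlds: {w}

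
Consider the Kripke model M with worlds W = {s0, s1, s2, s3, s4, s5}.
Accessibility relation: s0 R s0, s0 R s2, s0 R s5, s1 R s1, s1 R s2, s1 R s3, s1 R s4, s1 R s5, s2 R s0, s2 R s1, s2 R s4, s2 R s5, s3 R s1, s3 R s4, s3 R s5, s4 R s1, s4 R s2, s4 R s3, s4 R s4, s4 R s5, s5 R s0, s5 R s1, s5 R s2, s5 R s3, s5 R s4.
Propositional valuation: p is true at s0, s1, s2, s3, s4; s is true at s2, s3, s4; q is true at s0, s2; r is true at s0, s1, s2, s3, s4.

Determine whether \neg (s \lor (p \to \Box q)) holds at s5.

No

At s5: s \lor (p \to \Box q) is true, so \neg (s \lor (p \to \Box q)) is false.
  At s5: s is false, p \to \Box q is true, so s \lor (p \to \Box q) is true.
    At s5: p is false, \Box q is false, so p \to \Box q is true.
      At s5: \Box q requires q at every successor {s0, s1, s2, s3, s4}.
        q fails at s1, so \Box q is false at s5.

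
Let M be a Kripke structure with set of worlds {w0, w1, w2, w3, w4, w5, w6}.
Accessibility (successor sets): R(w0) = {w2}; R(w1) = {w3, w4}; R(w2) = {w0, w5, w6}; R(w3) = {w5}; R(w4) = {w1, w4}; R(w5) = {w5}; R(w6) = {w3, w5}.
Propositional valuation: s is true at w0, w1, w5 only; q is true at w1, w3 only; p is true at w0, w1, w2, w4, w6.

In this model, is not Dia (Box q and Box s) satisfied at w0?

Yes

Recall that Box ψ holds at a world iff ψ holds at every accessible world, and Dia ψ holds iff ψ holds at some accessible world.
At w0: Dia (Box q and Box s) is false, so not Dia (Box q and Box s) is true.
  At w0: Dia (Box q and Box s) requires Box q and Box s at some successor in {w2}.
    At w2: Box q and Box s is false.
  So Dia (Box q and Box s) is false at w0.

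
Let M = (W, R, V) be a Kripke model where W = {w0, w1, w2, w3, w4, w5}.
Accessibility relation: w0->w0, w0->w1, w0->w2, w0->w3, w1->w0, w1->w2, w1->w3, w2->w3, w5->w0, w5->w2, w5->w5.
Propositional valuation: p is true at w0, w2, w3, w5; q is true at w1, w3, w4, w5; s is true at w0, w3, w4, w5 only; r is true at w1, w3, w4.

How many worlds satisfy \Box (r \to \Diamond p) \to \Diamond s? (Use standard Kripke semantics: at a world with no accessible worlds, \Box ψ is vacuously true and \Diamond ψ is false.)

4

Recall that \Box ψ holds at a world iff ψ holds at every accessible world, and \Diamond ψ holds iff ψ holds at some accessible world.
Let φ = \Box (r \to \Diamond p) \to \Diamond s. Evaluate φ at each world:
  w0 (successors {w0, w1, w2, w3}): φ is true.
  w1 (successors {w0, w2, w3}): φ is true.
  w2 (successors {w3}): φ is true.
  w3 (successors ∅): φ is false.
  w4 (successors ∅): φ is false.
  w5 (successors {w0, w2, w5}): φ is true.
For instance, at w5:
  At w5: \Box (r \to \Diamond p) is true, \Diamond s is true, so \Box (r \to \Diamond p) \to \Diamond s is true.
    At w5: \Box (r \to \Diamond p) requires r \to \Diamond p at every successor {w0, w2, w5}.
      At w0: r \to \Diamond p is true.
      At w2: r \to \Diamond p is true.
      At w5: r \to \Diamond p is true.
    So \Box (r \to \Diamond p) is true at w5.
    At w5: \Diamond s requires s at some successor in {w0, w2, w5}.
      s holds at w0, so \Diamond s is true at w5.
Satisfying worlds: {w0, w1, w2, w5}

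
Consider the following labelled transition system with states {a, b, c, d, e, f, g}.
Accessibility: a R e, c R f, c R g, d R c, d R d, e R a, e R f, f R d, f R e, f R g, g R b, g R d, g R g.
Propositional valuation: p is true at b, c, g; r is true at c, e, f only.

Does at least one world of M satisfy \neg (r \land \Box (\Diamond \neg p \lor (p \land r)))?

Let φ = \neg (r \land \Box (\Diamond \neg p \lor (p \land r))). Evaluate φ at each world:
  a (successors {e}): φ is true.
  b (successors ∅): φ is true.
  c (successors {f, g}): φ is false.
  d (successors {c, d}): φ is true.
  e (successors {a, f}): φ is false.
  f (successors {d, e, g}): φ is false.
  g (successors {b, d, g}): φ is true.
Detail at a (witness):
  At a: r \land \Box (\Diamond \neg p \lor (p \land r)) is false, so \neg (r \land \Box (\Diamond \neg p \lor (p \land r))) is true.
    At a: r is false, \Box (\Diamond \neg p \lor (p \land r)) is true, so r \land \Box (\Diamond \neg p \lor (p \land r)) is false.
      At a: \Box (\Diamond \neg p \lor (p \land r)) requires \Diamond \neg p \lor (p \land r) at every successor {e}.
        At e: \Diamond \neg p \lor (p \land r) is true.
      So \Box (\Diamond \neg p \lor (p \land r)) is true at a.

Yes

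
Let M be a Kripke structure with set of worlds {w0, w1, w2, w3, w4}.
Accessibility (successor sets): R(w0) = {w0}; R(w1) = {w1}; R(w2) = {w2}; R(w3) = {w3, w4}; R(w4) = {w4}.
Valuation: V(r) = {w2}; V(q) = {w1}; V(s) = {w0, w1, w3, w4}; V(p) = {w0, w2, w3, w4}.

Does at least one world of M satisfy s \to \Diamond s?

Let φ = s \to \Diamond s. Evaluate φ at each world:
  w0 (successors {w0}): φ is true.
  w1 (successors {w1}): φ is true.
  w2 (successors {w2}): φ is true.
  w3 (successors {w3, w4}): φ is true.
  w4 (successors {w4}): φ is true.
Detail at w0 (witness):
  At w0: s is true, \Diamond s is true, so s \to \Diamond s is true.
    At w0: \Diamond s requires s at some successor in {w0}.
      s holds at w0, so \Diamond s is true at w0.

Yes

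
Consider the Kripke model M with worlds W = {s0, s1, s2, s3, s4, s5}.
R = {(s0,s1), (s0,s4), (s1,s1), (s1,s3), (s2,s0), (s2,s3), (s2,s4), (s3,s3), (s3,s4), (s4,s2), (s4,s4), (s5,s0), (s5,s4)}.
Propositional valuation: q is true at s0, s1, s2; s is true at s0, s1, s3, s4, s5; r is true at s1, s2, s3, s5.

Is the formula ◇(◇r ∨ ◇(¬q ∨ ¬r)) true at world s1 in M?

Yes

Recall that ◇ψ holds at a world iff ψ holds at some accessible world.
At s1: ◇(◇r ∨ ◇(¬q ∨ ¬r)) requires ◇r ∨ ◇(¬q ∨ ¬r) at some successor in {s1, s3}.
  ◇r ∨ ◇(¬q ∨ ¬r) holds at s1, so ◇(◇r ∨ ◇(¬q ∨ ¬r)) is true at s1.
    At s1: ◇r is true, ◇(¬q ∨ ¬r) is true, so ◇r ∨ ◇(¬q ∨ ¬r) is true.
      At s1: ◇r requires r at some successor in {s1, s3}.
        r holds at s1, so ◇r is true at s1.
      At s1: ◇(¬q ∨ ¬r) requires ¬q ∨ ¬r at some successor in {s1, s3}.
        ¬q ∨ ¬r holds at s3, so ◇(¬q ∨ ¬r) is true at s1.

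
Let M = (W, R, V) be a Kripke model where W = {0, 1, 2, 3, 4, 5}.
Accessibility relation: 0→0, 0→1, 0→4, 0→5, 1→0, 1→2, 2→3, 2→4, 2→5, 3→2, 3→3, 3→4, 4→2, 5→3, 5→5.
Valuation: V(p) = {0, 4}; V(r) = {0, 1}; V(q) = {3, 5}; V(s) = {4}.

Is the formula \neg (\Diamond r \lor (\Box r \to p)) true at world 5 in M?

Recall that \Box ψ holds at a world iff ψ holds at every accessible world, and \Diamond ψ holds iff ψ holds at some accessible world.
At 5: \Diamond r \lor (\Box r \to p) is true, so \neg (\Diamond r \lor (\Box r \to p)) is false.
  At 5: \Diamond r is false, \Box r \to p is true, so \Diamond r \lor (\Box r \to p) is true.
    At 5: \Diamond r requires r at some successor in {3, 5}.
      At 3: r is false.
      At 5: r is false.
    So \Diamond r is false at 5.
    At 5: \Box r is false, p is false, so \Box r \to p is true.
      At 5: \Box r requires r at every successor {3, 5}.
        r fails at 3, so \Box r is false at 5.

No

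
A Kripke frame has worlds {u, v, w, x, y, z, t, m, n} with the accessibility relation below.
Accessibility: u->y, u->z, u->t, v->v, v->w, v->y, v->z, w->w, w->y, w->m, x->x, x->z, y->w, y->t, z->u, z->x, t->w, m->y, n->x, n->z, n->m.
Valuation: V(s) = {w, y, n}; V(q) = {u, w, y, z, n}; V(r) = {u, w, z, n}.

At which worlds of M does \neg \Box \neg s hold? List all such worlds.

Recall that \Box ψ holds at a world iff ψ holds at every accessible world, and \Diamond ψ holds iff ψ holds at some accessible world.
Let φ = \neg \Box \neg s. Evaluate φ at each world:
  u (successors {y, z, t}): φ is true.
  v (successors {v, w, y, z}): φ is true.
  w (successors {w, y, m}): φ is true.
  x (successors {x, z}): φ is false.
  y (successors {w, t}): φ is true.
  z (successors {u, x}): φ is false.
  t (successors {w}): φ is true.
  m (successors {y}): φ is true.
  n (successors {x, z, m}): φ is false.
For instance, at y:
  At y: \Box \neg s is false, so \neg \Box \neg s is true.
    At y: \Box \neg s requires \neg s at every successor {w, t}.
      \neg s fails at w, so \Box \neg s is false at y.
Satisfying worlds: {u, v, w, y, t, m}

u, v, w, y, t, m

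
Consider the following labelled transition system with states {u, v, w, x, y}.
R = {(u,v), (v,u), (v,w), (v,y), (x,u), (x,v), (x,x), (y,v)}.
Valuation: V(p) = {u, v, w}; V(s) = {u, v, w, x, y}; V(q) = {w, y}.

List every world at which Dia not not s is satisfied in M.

Recall that Dia ψ holds at a world iff ψ holds at some accessible world.
Let φ = Dia not not s. Evaluate φ at each world:
  u (successors {v}): φ is true.
  v (successors {u, w, y}): φ is true.
  w (successors ∅): φ is false.
  x (successors {u, v, x}): φ is true.
  y (successors {v}): φ is true.
For instance, at u:
  At u: Dia not not s requires not not s at some successor in {v}.
    not not s holds at v, so Dia not not s is true at u.
Satisfying worlds: {u, v, x, y}

u, v, x, y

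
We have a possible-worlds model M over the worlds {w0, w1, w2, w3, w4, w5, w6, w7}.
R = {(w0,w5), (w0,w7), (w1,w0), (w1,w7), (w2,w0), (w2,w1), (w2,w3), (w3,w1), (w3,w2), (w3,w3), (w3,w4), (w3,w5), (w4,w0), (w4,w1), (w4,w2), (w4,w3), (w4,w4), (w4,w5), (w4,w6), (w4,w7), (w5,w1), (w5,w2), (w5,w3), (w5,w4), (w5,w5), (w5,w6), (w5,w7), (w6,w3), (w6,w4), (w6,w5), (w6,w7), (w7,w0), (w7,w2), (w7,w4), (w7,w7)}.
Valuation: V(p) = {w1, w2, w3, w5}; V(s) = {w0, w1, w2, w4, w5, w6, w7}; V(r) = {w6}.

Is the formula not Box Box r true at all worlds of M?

Let φ = not Box Box r. Evaluate φ at each world:
  w0 (successors {w5, w7}): φ is true.
  w1 (successors {w0, w7}): φ is true.
  w2 (successors {w0, w1, w3}): φ is true.
  w3 (successors {w1, w2, w3, w4, w5}): φ is true.
  w4 (successors {w0, w1, w2, w3, w4, w5, w6, w7}): φ is true.
  w5 (successors {w1, w2, w3, w4, w5, w6, w7}): φ is true.
  w6 (successors {w3, w4, w5, w7}): φ is true.
  w7 (successors {w0, w2, w4, w7}): φ is true.
For instance, at w5:
  At w5: Box Box r is false, so not Box Box r is true.
    At w5: Box Box r requires Box r at every successor {w1, w2, w3, w4, w5, w6, w7}.
      Box r fails at w1, so Box Box r is false at w5.

Yes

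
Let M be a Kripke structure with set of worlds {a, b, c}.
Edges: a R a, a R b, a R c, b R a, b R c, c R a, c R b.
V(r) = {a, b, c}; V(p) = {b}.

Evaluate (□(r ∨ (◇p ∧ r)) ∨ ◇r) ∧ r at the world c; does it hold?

Yes

At c: □(r ∨ (◇p ∧ r)) ∨ ◇r is true, r is true, so (□(r ∨ (◇p ∧ r)) ∨ ◇r) ∧ r is true.
  At c: □(r ∨ (◇p ∧ r)) is true, ◇r is true, so □(r ∨ (◇p ∧ r)) ∨ ◇r is true.
    At c: □(r ∨ (◇p ∧ r)) requires r ∨ (◇p ∧ r) at every successor {a, b}.
      At a: r ∨ (◇p ∧ r) is true.
      At b: r ∨ (◇p ∧ r) is true.
    So □(r ∨ (◇p ∧ r)) is true at c.
    At c: ◇r requires r at some successor in {a, b}.
      r holds at a, so ◇r is true at c.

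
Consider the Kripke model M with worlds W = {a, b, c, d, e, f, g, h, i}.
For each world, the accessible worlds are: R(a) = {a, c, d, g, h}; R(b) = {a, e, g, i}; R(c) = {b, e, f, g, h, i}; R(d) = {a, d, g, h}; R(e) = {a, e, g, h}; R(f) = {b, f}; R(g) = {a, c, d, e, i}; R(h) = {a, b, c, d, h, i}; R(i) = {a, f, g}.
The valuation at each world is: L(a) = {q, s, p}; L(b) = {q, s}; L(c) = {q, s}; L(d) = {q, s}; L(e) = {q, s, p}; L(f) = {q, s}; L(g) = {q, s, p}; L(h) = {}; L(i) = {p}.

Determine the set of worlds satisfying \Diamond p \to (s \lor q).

a, b, c, d, e, f, g

Let φ = \Diamond p \to (s \lor q). Evaluate φ at each world:
  a (successors {a, c, d, g, h}): φ is true.
  b (successors {a, e, g, i}): φ is true.
  c (successors {b, e, f, g, h, i}): φ is true.
  d (successors {a, d, g, h}): φ is true.
  e (successors {a, e, g, h}): φ is true.
  f (successors {b, f}): φ is true.
  g (successors {a, c, d, e, i}): φ is true.
  h (successors {a, b, c, d, h, i}): φ is false.
  i (successors {a, f, g}): φ is false.
For instance, at f:
  At f: \Diamond p is false, s \lor q is true, so \Diamond p \to (s \lor q) is true.
    At f: \Diamond p requires p at some successor in {b, f}.
      At b: p is false.
      At f: p is false.
    So \Diamond p is false at f.
Satisfying worlds: {a, b, c, d, e, f, g}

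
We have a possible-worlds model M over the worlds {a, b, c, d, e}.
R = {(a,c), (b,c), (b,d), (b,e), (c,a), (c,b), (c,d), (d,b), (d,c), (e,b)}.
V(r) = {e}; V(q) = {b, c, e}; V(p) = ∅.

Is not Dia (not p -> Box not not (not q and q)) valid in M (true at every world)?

Let φ = not Dia (not p -> Box not not (not q and q)). Evaluate φ at each world:
  a (successors {c}): φ is true.
  b (successors {c, d, e}): φ is true.
  c (successors {a, b, d}): φ is true.
  d (successors {b, c}): φ is true.
  e (successors {b}): φ is true.
For instance, at e:
  At e: Dia (not p -> Box not not (not q and q)) is false, so not Dia (not p -> Box not not (not q and q)) is true.
    At e: Dia (not p -> Box not not (not q and q)) requires not p -> Box not not (not q and q) at some successor in {b}.
      At b: not p -> Box not not (not q and q) is false.
    So Dia (not p -> Box not not (not q and q)) is false at e.

Yes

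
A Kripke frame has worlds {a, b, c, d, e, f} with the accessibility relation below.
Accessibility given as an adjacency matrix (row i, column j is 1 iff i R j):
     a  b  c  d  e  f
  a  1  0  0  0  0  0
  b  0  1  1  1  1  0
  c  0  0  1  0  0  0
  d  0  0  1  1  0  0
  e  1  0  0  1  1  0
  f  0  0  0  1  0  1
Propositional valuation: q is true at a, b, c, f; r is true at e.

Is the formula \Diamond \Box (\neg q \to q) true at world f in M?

No

At f: \Diamond \Box (\neg q \to q) requires \Box (\neg q \to q) at some successor in {d, f}.
  At d: \Box (\neg q \to q) is false.
  At f: \Box (\neg q \to q) is false.
So \Diamond \Box (\neg q \to q) is false at f.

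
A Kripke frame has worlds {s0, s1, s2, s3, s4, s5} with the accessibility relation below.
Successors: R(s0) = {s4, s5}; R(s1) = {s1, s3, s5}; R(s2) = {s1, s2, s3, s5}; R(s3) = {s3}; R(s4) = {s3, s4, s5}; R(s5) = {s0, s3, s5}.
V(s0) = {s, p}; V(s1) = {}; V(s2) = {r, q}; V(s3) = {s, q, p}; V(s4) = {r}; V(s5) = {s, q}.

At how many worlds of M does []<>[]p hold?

5

Let φ = []<>[]p. Evaluate φ at each world:
  s0 (successors {s4, s5}): φ is true.
  s1 (successors {s1, s3, s5}): φ is true.
  s2 (successors {s1, s2, s3, s5}): φ is true.
  s3 (successors {s3}): φ is true.
  s4 (successors {s3, s4, s5}): φ is true.
  s5 (successors {s0, s3, s5}): φ is false.
For instance, at s2:
  At s2: []<>[]p requires <>[]p at every successor {s1, s2, s3, s5}.
    At s1: <>[]p is true.
    At s2: <>[]p is true.
    At s3: <>[]p is true.
    At s5: <>[]p is true.
  So []<>[]p is true at s2.
Satisfying worlds: {s0, s1, s2, s3, s4}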